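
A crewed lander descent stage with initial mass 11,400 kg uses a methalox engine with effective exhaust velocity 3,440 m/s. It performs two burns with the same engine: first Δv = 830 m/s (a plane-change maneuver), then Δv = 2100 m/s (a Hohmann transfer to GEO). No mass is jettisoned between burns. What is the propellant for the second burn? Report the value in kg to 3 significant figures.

After the first burn: m = 11400 × exp(−830/3440.0) = 11400 × 0.78562 = 8,956.07 kg.
After the second burn: m = 8,956.07 × exp(−2100/3440.0) = 8,956.07 × 0.54310 = 4,864.04 kg.
Second-burn propellant = 8,956.07 − 4,864.04 = 4,092.03 kg.

propellant for the second burn ≈ 4090 kg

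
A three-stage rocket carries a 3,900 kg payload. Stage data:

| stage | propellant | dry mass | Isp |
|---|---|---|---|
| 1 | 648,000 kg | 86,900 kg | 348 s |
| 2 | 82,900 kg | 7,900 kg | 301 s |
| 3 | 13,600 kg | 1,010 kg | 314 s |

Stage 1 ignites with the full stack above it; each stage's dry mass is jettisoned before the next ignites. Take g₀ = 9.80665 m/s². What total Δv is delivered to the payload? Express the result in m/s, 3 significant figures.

Δv ≈ 13300 m/s

Ignition mass of stage 1 = 648,000+86,900 + 82,900+7,900 + 13,600+1,010 + 3,900 = 844,210 kg.
Stage 1: m₀ = 844,210 kg, m_f = 844,210 − 648,000 = 196,210 kg; Δv = 348×9.80665×ln(4.303) = 3412.7×1.4592 ≈ 4980 m/s.
Stage 2: m₀ = 109,310 kg, m_f = 109,310 − 82,900 = 26,410 kg; Δv = 301×9.80665×ln(4.139) = 2951.8×1.4204 ≈ 4193 m/s.
Stage 3: m₀ = 18,510 kg, m_f = 18,510 − 13,600 = 4,910 kg; Δv = 314×9.80665×ln(3.77) = 3079.3×1.3270 ≈ 4086 m/s.
Total Δv = 4980 + 4193 + 4086 = 13259 m/s.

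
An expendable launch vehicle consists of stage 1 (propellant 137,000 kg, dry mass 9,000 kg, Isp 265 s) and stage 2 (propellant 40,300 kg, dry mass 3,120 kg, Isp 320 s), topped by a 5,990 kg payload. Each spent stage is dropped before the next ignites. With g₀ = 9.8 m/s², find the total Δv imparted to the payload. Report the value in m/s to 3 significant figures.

Δv ≈ 8440 m/s

Ignition mass of stage 1 = 137,000+9,000 + 40,300+3,120 + 5,990 = 195,410 kg.
Stage 1: m₀ = 195,410 kg, m_f = 195,410 − 137,000 = 58,410 kg; Δv = 265×9.8×ln(3.345) = 2597.0×1.2076 ≈ 3136 m/s.
Stage 2: m₀ = 49,410 kg, m_f = 49,410 − 40,300 = 9,110 kg; Δv = 320×9.8×ln(5.424) = 3136.0×1.6908 ≈ 5302 m/s.
Total Δv = 3136 + 5302 = 8438 m/s.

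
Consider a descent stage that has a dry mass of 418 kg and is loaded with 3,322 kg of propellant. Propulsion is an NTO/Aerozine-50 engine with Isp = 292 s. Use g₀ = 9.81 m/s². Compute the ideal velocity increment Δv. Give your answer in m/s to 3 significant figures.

v_e = Isp · g₀ = 292 × 9.81 = 2864.5 m/s.
m₀ = m_dry + m_prop = 418 + 3,322 = 3,740 kg.
From the ideal rocket equation, Δv = v_e · ln(m₀/m_f) = 2864.5 × ln(8.947) = 2864.5 × 2.1914 ≈ 6277.2 m/s.

Δv ≈ 6280 m/s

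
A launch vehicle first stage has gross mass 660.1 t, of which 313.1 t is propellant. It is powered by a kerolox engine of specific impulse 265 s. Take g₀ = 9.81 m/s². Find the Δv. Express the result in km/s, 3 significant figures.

Δv ≈ 1.67 km/s

v_e = Isp · g₀ = 265 × 9.81 = 2599.7 m/s.
m_f = m₀ − m_prop = 660.1 − 313.1 = 347 t.
Δv = v_e · ln(m₀/m_f) = 2599.7 × ln(1.902) = 2599.7 × 0.6431 ≈ 1671.7 m/s.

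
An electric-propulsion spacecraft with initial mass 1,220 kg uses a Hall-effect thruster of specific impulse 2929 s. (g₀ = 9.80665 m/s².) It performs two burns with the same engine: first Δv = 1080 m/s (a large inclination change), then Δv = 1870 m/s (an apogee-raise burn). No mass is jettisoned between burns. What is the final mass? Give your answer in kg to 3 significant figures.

v_e = Isp · g₀ = 2929 × 9.80665 = 28723.7 m/s.
After the first burn: m = 1220 × exp(−1080/28723.7) = 1220 × 0.96310 = 1,174.98 kg.
After the second burn: m = 1,174.98 × exp(−1870/28723.7) = 1,174.98 × 0.93697 = 1,100.92 kg.

final mass ≈ 1100 kg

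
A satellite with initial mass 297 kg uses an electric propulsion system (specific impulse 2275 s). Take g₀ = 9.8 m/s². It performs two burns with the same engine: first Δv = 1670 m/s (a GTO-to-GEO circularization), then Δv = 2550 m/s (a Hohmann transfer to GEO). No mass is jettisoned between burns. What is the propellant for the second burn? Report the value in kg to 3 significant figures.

propellant for the second burn ≈ 29.8 kg

v_e = Isp · g₀ = 2275 × 9.8 = 22295.0 m/s.
After the first burn: m = 297 × exp(−1670/22295.0) = 297 × 0.92783 = 275.566 kg.
After the second burn: m = 275.566 × exp(−2550/22295.0) = 275.566 × 0.89192 = 245.783 kg.
Second-burn propellant = 275.566 − 245.783 = 29.783 kg.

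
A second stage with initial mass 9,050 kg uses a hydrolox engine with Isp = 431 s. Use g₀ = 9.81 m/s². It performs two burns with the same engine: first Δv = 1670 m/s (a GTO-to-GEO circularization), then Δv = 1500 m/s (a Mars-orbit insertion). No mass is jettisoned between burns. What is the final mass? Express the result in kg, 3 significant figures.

final mass ≈ 4280 kg

v_e = Isp · g₀ = 431 × 9.81 = 4228.1 m/s.
After the first burn: m = 9050 × exp(−1670/4228.1) = 9050 × 0.67370 = 6,096.99 kg.
After the second burn: m = 6,096.99 × exp(−1500/4228.1) = 6,096.99 × 0.70134 = 4,276.06 kg.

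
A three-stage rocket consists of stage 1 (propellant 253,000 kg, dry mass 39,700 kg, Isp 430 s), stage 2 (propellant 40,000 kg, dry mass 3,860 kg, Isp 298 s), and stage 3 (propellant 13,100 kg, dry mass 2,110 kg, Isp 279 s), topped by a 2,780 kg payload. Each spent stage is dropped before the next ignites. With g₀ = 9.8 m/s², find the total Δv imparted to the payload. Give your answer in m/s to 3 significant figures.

Δv ≈ 11900 m/s

Ignition mass of stage 1 = 253,000+39,700 + 40,000+3,860 + 13,100+2,110 + 2,780 = 354,550 kg.
Stage 1: m₀ = 354,550 kg, m_f = 354,550 − 253,000 = 101,550 kg; Δv = 430×9.8×ln(3.491) = 4214.0×1.2503 ≈ 5269 m/s.
Stage 2: m₀ = 61,850 kg, m_f = 61,850 − 40,000 = 21,850 kg; Δv = 298×9.8×ln(2.831) = 2920.4×1.0405 ≈ 3039 m/s.
Stage 3: m₀ = 17,990 kg, m_f = 17,990 − 13,100 = 4,890 kg; Δv = 279×9.8×ln(3.679) = 2734.2×1.3026 ≈ 3562 m/s.
Total Δv = 5269 + 3039 + 3562 = 11870 m/s.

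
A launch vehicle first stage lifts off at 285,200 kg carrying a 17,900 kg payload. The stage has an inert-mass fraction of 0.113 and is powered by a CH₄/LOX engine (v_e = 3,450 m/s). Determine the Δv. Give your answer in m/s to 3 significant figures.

Stage wet mass = m₀ − payload = 285,200 − 17,900 = 267,300 kg.
Stage dry mass = ε × stage wet mass = 0.113 × 267,300 = 30,204.9 kg.
Burnout mass m_f = stage dry + payload = 30,204.9 + 17,900 = 48,104.9 kg.
Δv = v_e · ln(285,200/48,104.9) = 3450.0 × ln(5.929) = 3450.0 × 1.7798 ≈ 6140 m/s.

Δv ≈ 6140 m/s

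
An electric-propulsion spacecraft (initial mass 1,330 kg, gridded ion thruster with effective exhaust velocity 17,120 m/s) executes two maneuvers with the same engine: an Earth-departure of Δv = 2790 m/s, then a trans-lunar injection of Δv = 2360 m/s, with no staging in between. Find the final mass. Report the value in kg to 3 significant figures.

final mass ≈ 984 kg

After the first burn: m = 1330 × exp(−2790/17120.0) = 1330 × 0.84962 = 1,129.99 kg.
After the second burn: m = 1,129.99 × exp(−2360/17120.0) = 1,129.99 × 0.87123 = 984.481 kg.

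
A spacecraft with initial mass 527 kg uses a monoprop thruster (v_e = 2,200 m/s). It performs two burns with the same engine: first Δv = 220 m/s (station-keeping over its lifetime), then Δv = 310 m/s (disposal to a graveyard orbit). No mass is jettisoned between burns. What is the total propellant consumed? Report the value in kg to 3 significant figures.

total propellant consumed ≈ 113 kg

After the first burn: m = 527 × exp(−220/2200.0) = 527 × 0.90484 = 476.851 kg.
After the second burn: m = 476.851 × exp(−310/2200.0) = 476.851 × 0.86857 = 414.178 kg.
Total propellant = m₀ − m_final = 527 − 414.178 = 112.822 kg.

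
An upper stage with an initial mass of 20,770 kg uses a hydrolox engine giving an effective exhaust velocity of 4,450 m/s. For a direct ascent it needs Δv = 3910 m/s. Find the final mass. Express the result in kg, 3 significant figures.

final mass ≈ 8630 kg

From the ideal rocket equation, m₀/m_f = exp(Δv / v_e) = exp(3910 / 4450.0) = exp(0.8787) = 2.4077.
m_f = m₀ / 2.4077 = 20,770 / 2.4077 = 8,626.49 kg.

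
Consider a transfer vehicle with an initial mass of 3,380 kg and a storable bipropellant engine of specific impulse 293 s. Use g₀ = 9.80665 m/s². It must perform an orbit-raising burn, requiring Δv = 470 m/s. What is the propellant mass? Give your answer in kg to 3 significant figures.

propellant mass ≈ 510 kg

v_e = Isp · g₀ = 293 × 9.80665 = 2873.3 m/s.
Using Δv = v_e ln(m₀/m_f): m₀/m_f = exp(Δv / v_e) = exp(470 / 2873.3) = exp(0.1636) = 1.1777.
m_f = 3,380 / 1.1777 = 2,870 kg, so propellant = m₀ − m_f = 3,380 − 2,870 = 510 kg.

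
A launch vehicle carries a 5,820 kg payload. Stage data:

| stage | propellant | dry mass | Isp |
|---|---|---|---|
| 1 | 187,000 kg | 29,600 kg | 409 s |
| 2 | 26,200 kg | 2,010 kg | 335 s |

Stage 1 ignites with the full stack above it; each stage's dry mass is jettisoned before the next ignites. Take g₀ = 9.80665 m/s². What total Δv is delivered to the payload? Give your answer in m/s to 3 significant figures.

Δv ≈ 10300 m/s

Ignition mass of stage 1 = 187,000+29,600 + 26,200+2,010 + 5,820 = 250,630 kg.
Stage 1: m₀ = 250,630 kg, m_f = 250,630 − 187,000 = 63,630 kg; Δv = 409×9.80665×ln(3.939) = 4010.9×1.3709 ≈ 5499 m/s.
Stage 2: m₀ = 34,030 kg, m_f = 34,030 − 26,200 = 7,830 kg; Δv = 335×9.80665×ln(4.346) = 3285.2×1.4693 ≈ 4827 m/s.
Total Δv = 5499 + 4827 = 10326 m/s.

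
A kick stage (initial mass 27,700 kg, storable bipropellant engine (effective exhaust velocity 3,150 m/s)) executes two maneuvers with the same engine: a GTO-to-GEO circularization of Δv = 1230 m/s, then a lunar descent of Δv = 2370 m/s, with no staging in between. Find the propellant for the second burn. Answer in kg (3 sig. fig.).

propellant for the second burn ≈ 9910 kg

After the first burn: m = 27700 × exp(−1230/3150.0) = 27700 × 0.67673 = 18,745.4 kg.
After the second burn: m = 18,745.4 × exp(−2370/3150.0) = 18,745.4 × 0.47124 = 8,833.58 kg.
Second-burn propellant = 18,745.4 − 8,833.58 = 9,911.82 kg.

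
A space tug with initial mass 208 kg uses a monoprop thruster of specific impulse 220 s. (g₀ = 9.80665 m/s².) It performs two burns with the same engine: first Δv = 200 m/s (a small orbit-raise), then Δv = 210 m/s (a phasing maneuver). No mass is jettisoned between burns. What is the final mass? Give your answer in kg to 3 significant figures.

v_e = Isp · g₀ = 220 × 9.80665 = 2157.5 m/s.
After the first burn: m = 208 × exp(−200/2157.5) = 208 × 0.91147 = 189.586 kg.
After the second burn: m = 189.586 × exp(−210/2157.5) = 189.586 × 0.90725 = 172.002 kg.

final mass ≈ 172 kg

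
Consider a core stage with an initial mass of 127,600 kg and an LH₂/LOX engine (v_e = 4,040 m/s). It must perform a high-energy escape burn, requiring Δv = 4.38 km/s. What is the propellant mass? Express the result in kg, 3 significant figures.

From the ideal rocket equation, m₀/m_f = exp(Δv / v_e) = exp(4380 / 4040.0) = exp(1.0842) = 2.9570.
m_f = 127,600 / 2.9570 = 43,151.8 kg, so propellant = m₀ − m_f = 127,600 − 43,151.8 = 84,448.2 kg.

propellant mass ≈ 84400 kg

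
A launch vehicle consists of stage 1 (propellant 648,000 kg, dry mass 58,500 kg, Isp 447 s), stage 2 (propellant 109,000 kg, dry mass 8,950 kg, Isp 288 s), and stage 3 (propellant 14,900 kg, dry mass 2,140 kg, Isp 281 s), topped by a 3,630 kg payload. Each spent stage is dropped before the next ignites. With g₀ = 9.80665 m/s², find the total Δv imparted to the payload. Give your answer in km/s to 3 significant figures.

Δv ≈ 14.3 km/s

Ignition mass of stage 1 = 648,000+58,500 + 109,000+8,950 + 14,900+2,140 + 3,630 = 845,120 kg.
Stage 1: m₀ = 845,120 kg, m_f = 845,120 − 648,000 = 197,120 kg; Δv = 447×9.80665×ln(4.287) = 4383.6×1.4557 ≈ 6381 m/s.
Stage 2: m₀ = 138,620 kg, m_f = 138,620 − 109,000 = 29,620 kg; Δv = 288×9.80665×ln(4.68) = 2824.3×1.5433 ≈ 4359 m/s.
Stage 3: m₀ = 20,670 kg, m_f = 20,670 − 14,900 = 5,770 kg; Δv = 281×9.80665×ln(3.582) = 2755.7×1.2760 ≈ 3516 m/s.
Total Δv = 6381 + 4359 + 3516 = 14256 m/s.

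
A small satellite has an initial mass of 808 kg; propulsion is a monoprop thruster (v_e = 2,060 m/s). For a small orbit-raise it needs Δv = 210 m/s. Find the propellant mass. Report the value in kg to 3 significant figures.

propellant mass ≈ 78.3 kg

Rocket equation: m₀/m_f = exp(Δv / v_e) = exp(210 / 2060.0) = exp(0.1019) = 1.1073.
m_f = 808 / 1.1073 = 729.703 kg, so propellant = m₀ − m_f = 808 − 729.703 = 78.297 kg.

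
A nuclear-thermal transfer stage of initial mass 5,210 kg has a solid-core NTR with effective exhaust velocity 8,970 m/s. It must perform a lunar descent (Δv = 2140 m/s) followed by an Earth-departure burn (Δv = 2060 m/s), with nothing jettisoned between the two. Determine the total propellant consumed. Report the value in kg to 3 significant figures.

total propellant consumed ≈ 1950 kg

After the first burn: m = 5210 × exp(−2140/8970.0) = 5210 × 0.78775 = 4,104.18 kg.
After the second burn: m = 4,104.18 × exp(−2060/8970.0) = 4,104.18 × 0.79481 = 3,262.04 kg.
Total propellant = m₀ − m_final = 5210 − 3,262.04 = 1,947.96 kg.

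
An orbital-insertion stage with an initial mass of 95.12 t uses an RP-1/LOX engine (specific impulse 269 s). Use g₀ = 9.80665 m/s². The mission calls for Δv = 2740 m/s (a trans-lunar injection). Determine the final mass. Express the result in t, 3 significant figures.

v_e = Isp · g₀ = 269 × 9.80665 = 2638.0 m/s.
Using Δv = v_e ln(m₀/m_f): m₀/m_f = exp(Δv / v_e) = exp(2740 / 2638.0) = exp(1.0387) = 2.8255.
m_f = m₀ / 2.8255 = 95.12 / 2.8255 = 33.6648 t.

final mass ≈ 33.7 t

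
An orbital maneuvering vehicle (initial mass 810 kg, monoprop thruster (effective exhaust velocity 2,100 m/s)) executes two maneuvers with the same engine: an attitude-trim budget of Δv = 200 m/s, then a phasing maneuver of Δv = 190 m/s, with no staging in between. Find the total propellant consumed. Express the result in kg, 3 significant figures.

After the first burn: m = 810 × exp(−200/2100.0) = 810 × 0.90916 = 736.42 kg.
After the second burn: m = 736.42 × exp(−190/2100.0) = 736.42 × 0.91350 = 672.72 kg.
Total propellant = m₀ − m_final = 810 − 672.72 = 137.28 kg.

total propellant consumed ≈ 137 kg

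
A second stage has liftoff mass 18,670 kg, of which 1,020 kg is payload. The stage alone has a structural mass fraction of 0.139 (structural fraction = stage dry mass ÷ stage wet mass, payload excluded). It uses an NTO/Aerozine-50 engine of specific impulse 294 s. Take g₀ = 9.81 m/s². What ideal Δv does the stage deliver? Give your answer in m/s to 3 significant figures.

Δv ≈ 4850 m/s

Stage wet mass = m₀ − payload = 18,670 − 1,020 = 17,650 kg.
Stage dry mass = ε × stage wet mass = 0.139 × 17,650 = 2,453.35 kg.
Burnout mass m_f = stage dry + payload = 2,453.35 + 1,020 = 3,473.35 kg.
v_e = Isp · g₀ = 294 × 9.81 = 2884.1 m/s.
Using Δv = v_e ln(m₀/m_f): Δv = v_e · ln(18,670/3,473.35) = 2884.1 × ln(5.375) = 2884.1 × 1.6818 ≈ 4851 m/s.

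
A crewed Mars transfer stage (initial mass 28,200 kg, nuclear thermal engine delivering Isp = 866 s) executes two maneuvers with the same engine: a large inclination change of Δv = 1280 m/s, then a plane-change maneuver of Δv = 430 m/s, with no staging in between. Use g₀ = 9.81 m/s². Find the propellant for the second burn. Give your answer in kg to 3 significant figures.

propellant for the second burn ≈ 1200 kg

v_e = Isp · g₀ = 866 × 9.81 = 8495.5 m/s.
After the first burn: m = 28200 × exp(−1280/8495.5) = 28200 × 0.86013 = 24,255.7 kg.
After the second burn: m = 24,255.7 × exp(−430/8495.5) = 24,255.7 × 0.95064 = 23,058.4 kg.
Second-burn propellant = 24,255.7 − 23,058.4 = 1,197.3 kg.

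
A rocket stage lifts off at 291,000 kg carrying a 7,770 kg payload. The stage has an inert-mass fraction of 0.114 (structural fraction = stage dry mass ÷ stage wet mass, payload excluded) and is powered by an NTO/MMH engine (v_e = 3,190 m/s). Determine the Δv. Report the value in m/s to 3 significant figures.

Stage wet mass = m₀ − payload = 291,000 − 7,770 = 283,230 kg.
Stage dry mass = ε × stage wet mass = 0.114 × 283,230 = 32,288.2 kg.
Burnout mass m_f = stage dry + payload = 32,288.2 + 7,770 = 40,058.2 kg.
Using Δv = v_e ln(m₀/m_f): Δv = v_e · ln(291,000/40,058.2) = 3190.0 × ln(7.264) = 3190.0 × 1.9830 ≈ 6326 m/s.

Δv ≈ 6330 m/s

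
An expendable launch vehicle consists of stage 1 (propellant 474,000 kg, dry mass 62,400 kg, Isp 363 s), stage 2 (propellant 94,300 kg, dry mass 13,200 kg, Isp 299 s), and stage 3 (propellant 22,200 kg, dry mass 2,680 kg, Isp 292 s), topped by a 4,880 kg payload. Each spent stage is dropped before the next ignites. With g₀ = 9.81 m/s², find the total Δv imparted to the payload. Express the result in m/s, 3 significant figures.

Δv ≈ 11700 m/s

Ignition mass of stage 1 = 474,000+62,400 + 94,300+13,200 + 22,200+2,680 + 4,880 = 673,660 kg.
Stage 1: m₀ = 673,660 kg, m_f = 673,660 − 474,000 = 199,660 kg; Δv = 363×9.81×ln(3.374) = 3561.0×1.2161 ≈ 4331 m/s.
Stage 2: m₀ = 137,260 kg, m_f = 137,260 − 94,300 = 42,960 kg; Δv = 299×9.81×ln(3.195) = 2933.2×1.1616 ≈ 3407 m/s.
Stage 3: m₀ = 29,760 kg, m_f = 29,760 − 22,200 = 7,560 kg; Δv = 292×9.81×ln(3.937) = 2864.5×1.3703 ≈ 3925 m/s.
Total Δv = 4331 + 3407 + 3925 = 11663 m/s.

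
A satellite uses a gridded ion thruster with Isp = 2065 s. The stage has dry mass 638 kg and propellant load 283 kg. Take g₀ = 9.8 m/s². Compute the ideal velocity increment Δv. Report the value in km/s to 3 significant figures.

v_e = Isp · g₀ = 2065 × 9.8 = 20237.0 m/s.
m₀ = m_dry + m_prop = 638 + 283 = 921 kg.
From the ideal rocket equation, Δv = v_e · ln(m₀/m_f) = 20237.0 × ln(1.444) = 20237.0 × 0.3671 ≈ 7429.4 m/s.

Δv ≈ 7.43 km/s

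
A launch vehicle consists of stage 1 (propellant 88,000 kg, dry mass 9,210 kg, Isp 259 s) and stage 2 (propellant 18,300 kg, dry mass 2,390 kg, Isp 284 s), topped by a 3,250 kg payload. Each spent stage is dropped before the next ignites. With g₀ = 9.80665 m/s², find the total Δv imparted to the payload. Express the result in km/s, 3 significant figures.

Ignition mass of stage 1 = 88,000+9,210 + 18,300+2,390 + 3,250 = 121,150 kg.
Stage 1: m₀ = 121,150 kg, m_f = 121,150 − 88,000 = 33,150 kg; Δv = 259×9.80665×ln(3.655) = 2539.9×1.2960 ≈ 3292 m/s.
Stage 2: m₀ = 23,940 kg, m_f = 23,940 − 18,300 = 5,640 kg; Δv = 284×9.80665×ln(4.245) = 2785.1×1.4457 ≈ 4026 m/s.
Total Δv = 3292 + 4026 = 7318 m/s.

Δv ≈ 7.32 km/s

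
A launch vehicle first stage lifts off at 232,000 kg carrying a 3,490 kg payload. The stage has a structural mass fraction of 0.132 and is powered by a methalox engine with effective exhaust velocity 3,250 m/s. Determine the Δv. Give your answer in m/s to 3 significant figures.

Stage wet mass = m₀ − payload = 232,000 − 3,490 = 228,510 kg.
Stage dry mass = ε × stage wet mass = 0.132 × 228,510 = 30,163.3 kg.
Burnout mass m_f = stage dry + payload = 30,163.3 + 3,490 = 33,653.3 kg.
From the ideal rocket equation, Δv = v_e · ln(232,000/33,653.3) = 3250.0 × ln(6.894) = 3250.0 × 1.9306 ≈ 6275 m/s.

Δv ≈ 6270 m/s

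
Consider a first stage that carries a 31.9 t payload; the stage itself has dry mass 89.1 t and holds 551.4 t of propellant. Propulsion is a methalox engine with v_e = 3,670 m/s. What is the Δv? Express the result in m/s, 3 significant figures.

Δv ≈ 6290 m/s

m₀ = payload + dry + propellant = 31.9 + 89.1 + 551.4 = 672.4 t.
m_f = payload + dry = 31.9 + 89.1 = 121 t.
By the Tsiolkovsky rocket equation, Δv = v_e · ln(m₀/m_f) = 3670.0 × ln(5.557) = 3670.0 × 1.7151 ≈ 6294.3 m/s.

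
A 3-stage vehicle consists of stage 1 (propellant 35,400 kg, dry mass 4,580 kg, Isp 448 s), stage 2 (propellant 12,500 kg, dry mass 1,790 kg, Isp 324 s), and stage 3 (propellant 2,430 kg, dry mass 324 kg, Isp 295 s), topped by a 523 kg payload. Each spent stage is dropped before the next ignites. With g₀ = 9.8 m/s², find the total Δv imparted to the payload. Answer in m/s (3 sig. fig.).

Δv ≈ 12100 m/s

Ignition mass of stage 1 = 35,400+4,580 + 12,500+1,790 + 2,430+324 + 523 = 57,547 kg.
Stage 1: m₀ = 57,547 kg, m_f = 57,547 − 35,400 = 22,147 kg; Δv = 448×9.8×ln(2.598) = 4390.4×0.9549 ≈ 4192 m/s.
Stage 2: m₀ = 17,567 kg, m_f = 17,567 − 12,500 = 5,067 kg; Δv = 324×9.8×ln(3.467) = 3175.2×1.2433 ≈ 3948 m/s.
Stage 3: m₀ = 3,277 kg, m_f = 3,277 − 2,430 = 847 kg; Δv = 295×9.8×ln(3.869) = 2891.0×1.3530 ≈ 3911 m/s.
Total Δv = 4192 + 3948 + 3911 = 12051 m/s.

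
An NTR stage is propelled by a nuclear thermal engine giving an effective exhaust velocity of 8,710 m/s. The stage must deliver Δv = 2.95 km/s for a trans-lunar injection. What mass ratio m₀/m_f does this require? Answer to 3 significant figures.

m₀/m_f = exp(Δv / v_e) = exp(2950 / 8710.0) = exp(0.3387) = 1.4031.

mass ratio ≈ 1.40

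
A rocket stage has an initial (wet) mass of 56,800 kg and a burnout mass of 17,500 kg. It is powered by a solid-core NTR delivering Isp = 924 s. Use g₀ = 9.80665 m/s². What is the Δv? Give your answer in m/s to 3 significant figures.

v_e = Isp · g₀ = 924 × 9.80665 = 9061.3 m/s.
By the Tsiolkovsky rocket equation, Δv = v_e · ln(m₀/m_f) = 9061.3 × ln(3.246) = 9061.3 × 1.1773 ≈ 10668.2 m/s.

Δv ≈ 10700 m/s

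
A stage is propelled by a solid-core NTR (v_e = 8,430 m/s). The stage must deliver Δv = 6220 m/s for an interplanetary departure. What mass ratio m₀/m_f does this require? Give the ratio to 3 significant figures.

From the ideal rocket equation, m₀/m_f = exp(Δv / v_e) = exp(6220 / 8430.0) = exp(0.7378) = 2.0914.

mass ratio ≈ 2.09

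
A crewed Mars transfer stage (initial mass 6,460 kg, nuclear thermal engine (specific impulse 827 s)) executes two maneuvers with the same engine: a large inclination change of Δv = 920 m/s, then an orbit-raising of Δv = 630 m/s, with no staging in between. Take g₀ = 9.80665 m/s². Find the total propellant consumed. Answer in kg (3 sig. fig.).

v_e = Isp · g₀ = 827 × 9.80665 = 8110.1 m/s.
After the first burn: m = 6460 × exp(−920/8110.1) = 6460 × 0.89276 = 5,767.23 kg.
After the second burn: m = 5,767.23 × exp(−630/8110.1) = 5,767.23 × 0.92526 = 5,336.19 kg.
Total propellant = m₀ − m_final = 6460 − 5,336.19 = 1,123.81 kg.

total propellant consumed ≈ 1120 kg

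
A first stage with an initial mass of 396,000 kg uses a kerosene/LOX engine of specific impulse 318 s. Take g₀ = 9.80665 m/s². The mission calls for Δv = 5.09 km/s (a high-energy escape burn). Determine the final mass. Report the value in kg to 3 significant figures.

v_e = Isp · g₀ = 318 × 9.80665 = 3118.5 m/s.
From the ideal rocket equation, m₀/m_f = exp(Δv / v_e) = exp(5090 / 3118.5) = exp(1.6322) = 5.1151.
m_f = m₀ / 5.1151 = 396,000 / 5.1151 = 77,417.8 kg.

final mass ≈ 77400 kg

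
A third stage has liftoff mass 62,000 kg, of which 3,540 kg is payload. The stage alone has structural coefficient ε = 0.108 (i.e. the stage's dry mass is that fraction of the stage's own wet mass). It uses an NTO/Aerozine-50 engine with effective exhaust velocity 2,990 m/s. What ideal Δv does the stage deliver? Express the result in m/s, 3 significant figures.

Δv ≈ 5500 m/s

Stage wet mass = m₀ − payload = 62,000 − 3,540 = 58,460 kg.
Stage dry mass = ε × stage wet mass = 0.108 × 58,460 = 6,313.68 kg.
Burnout mass m_f = stage dry + payload = 6,313.68 + 3,540 = 9,853.68 kg.
Δv = v_e · ln(62,000/9,853.68) = 2990.0 × ln(6.292) = 2990.0 × 1.8393 ≈ 5499 m/s.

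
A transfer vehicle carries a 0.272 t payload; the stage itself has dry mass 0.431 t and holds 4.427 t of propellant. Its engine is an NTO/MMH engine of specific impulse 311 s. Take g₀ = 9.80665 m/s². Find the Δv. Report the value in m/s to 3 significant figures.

v_e = Isp · g₀ = 311 × 9.80665 = 3049.9 m/s.
m₀ = payload + dry + propellant = 0.272 + 0.431 + 4.427 = 5.13 t.
m_f = payload + dry = 0.272 + 0.431 = 0.703 t.
From the ideal rocket equation, Δv = v_e · ln(m₀/m_f) = 3049.9 × ln(7.297) = 3049.9 × 1.9875 ≈ 6061.6 m/s.

Δv ≈ 6060 m/s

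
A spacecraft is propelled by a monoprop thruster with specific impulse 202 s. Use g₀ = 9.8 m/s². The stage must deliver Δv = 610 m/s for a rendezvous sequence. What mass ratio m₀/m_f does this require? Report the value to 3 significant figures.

mass ratio ≈ 1.36

v_e = Isp · g₀ = 202 × 9.8 = 1979.6 m/s.
From the ideal rocket equation, m₀/m_f = exp(Δv / v_e) = exp(610 / 1979.6) = exp(0.3081) = 1.3609.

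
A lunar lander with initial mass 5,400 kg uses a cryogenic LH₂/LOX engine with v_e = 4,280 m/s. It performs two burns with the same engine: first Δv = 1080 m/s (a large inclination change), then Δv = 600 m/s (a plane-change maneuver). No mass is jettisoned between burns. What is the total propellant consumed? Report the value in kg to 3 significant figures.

After the first burn: m = 5400 × exp(−1080/4280.0) = 5400 × 0.77698 = 4,195.69 kg.
After the second burn: m = 4,195.69 × exp(−600/4280.0) = 4,195.69 × 0.86920 = 3,646.89 kg.
Total propellant = m₀ − m_final = 5400 − 3,646.89 = 1,753.11 kg.

total propellant consumed ≈ 1750 kg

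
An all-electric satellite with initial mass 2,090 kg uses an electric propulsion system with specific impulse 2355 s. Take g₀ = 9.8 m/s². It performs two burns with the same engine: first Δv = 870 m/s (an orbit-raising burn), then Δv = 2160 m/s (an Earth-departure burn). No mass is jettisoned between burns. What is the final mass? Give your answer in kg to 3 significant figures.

final mass ≈ 1830 kg

v_e = Isp · g₀ = 2355 × 9.8 = 23079.0 m/s.
After the first burn: m = 2090 × exp(−870/23079.0) = 2090 × 0.96301 = 2,012.69 kg.
After the second burn: m = 2,012.69 × exp(−2160/23079.0) = 2,012.69 × 0.91065 = 1,832.86 kg.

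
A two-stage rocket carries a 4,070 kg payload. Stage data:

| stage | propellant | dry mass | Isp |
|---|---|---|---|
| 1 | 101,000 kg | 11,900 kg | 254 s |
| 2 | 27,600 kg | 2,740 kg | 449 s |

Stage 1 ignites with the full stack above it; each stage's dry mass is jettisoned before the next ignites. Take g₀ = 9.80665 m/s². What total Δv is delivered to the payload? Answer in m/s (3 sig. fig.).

Δv ≈ 10000 m/s

Ignition mass of stage 1 = 101,000+11,900 + 27,600+2,740 + 4,070 = 147,310 kg.
Stage 1: m₀ = 147,310 kg, m_f = 147,310 − 101,000 = 46,310 kg; Δv = 254×9.80665×ln(3.181) = 2490.9×1.1572 ≈ 2882 m/s.
Stage 2: m₀ = 34,410 kg, m_f = 34,410 − 27,600 = 6,810 kg; Δv = 449×9.80665×ln(5.053) = 4403.2×1.6200 ≈ 7133 m/s.
Total Δv = 2882 + 7133 = 10015 m/s.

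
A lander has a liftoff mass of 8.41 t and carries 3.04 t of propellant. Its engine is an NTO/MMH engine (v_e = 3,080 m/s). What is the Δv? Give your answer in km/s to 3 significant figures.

m_f = m₀ − m_prop = 8.41 − 3.04 = 5.37 t.
By the Tsiolkovsky rocket equation, Δv = v_e · ln(m₀/m_f) = 3080.0 × ln(1.566) = 3080.0 × 0.4486 ≈ 1381.7 m/s.

Δv ≈ 1.38 km/s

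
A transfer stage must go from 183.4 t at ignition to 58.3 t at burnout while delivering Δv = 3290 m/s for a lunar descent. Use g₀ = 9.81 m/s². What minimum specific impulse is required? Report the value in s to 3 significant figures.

ln(m₀/m_f) = ln(183400/58300) = ln(3.146) = 1.1461.
v_e = Δv / ln(m₀/m_f) = 3290 / 1.1461 = 2870.7 m/s.
Isp = v_e / g₀ = 2870.7 / 9.81 = 292.6 s.

Isp ≈ 293 s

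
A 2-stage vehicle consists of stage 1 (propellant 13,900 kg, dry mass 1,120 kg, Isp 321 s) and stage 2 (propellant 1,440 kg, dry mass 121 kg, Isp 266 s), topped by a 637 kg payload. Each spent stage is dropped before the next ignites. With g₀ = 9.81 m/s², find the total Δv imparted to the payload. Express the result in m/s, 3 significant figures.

Ignition mass of stage 1 = 13,900+1,120 + 1,440+121 + 637 = 17,218 kg.
Stage 1: m₀ = 17,218 kg, m_f = 17,218 − 13,900 = 3,318 kg; Δv = 321×9.81×ln(5.189) = 3149.0×1.6466 ≈ 5185 m/s.
Stage 2: m₀ = 2,198 kg, m_f = 2,198 − 1,440 = 758 kg; Δv = 266×9.81×ln(2.9) = 2609.5×1.0646 ≈ 2778 m/s.
Total Δv = 5185 + 2778 = 7963 m/s.

Δv ≈ 7960 m/s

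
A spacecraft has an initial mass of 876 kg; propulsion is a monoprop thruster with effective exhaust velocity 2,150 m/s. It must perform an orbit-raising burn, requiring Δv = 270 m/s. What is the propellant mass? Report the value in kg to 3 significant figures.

From the ideal rocket equation, m₀/m_f = exp(Δv / v_e) = exp(270 / 2150.0) = exp(0.1256) = 1.1338.
m_f = 876 / 1.1338 = 772.623 kg, so propellant = m₀ − m_f = 876 − 772.623 = 103.377 kg.

propellant mass ≈ 103 kg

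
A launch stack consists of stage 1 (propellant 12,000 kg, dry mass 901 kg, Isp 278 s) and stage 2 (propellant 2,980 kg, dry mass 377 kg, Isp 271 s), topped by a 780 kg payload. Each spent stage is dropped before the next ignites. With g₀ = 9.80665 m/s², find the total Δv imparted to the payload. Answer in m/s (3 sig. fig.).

Ignition mass of stage 1 = 12,000+901 + 2,980+377 + 780 = 17,038 kg.
Stage 1: m₀ = 17,038 kg, m_f = 17,038 − 12,000 = 5,038 kg; Δv = 278×9.80665×ln(3.382) = 2726.2×1.2184 ≈ 3322 m/s.
Stage 2: m₀ = 4,137 kg, m_f = 4,137 − 2,980 = 1,157 kg; Δv = 271×9.80665×ln(3.576) = 2657.6×1.2741 ≈ 3386 m/s.
Total Δv = 3322 + 3386 = 6708 m/s.

Δv ≈ 6710 m/s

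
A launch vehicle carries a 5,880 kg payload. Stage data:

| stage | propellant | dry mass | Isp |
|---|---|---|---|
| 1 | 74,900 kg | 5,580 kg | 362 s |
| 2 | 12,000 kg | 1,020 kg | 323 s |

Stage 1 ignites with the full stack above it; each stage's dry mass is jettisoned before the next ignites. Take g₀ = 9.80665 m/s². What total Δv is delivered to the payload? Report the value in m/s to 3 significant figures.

Δv ≈ 8170 m/s

Ignition mass of stage 1 = 74,900+5,580 + 12,000+1,020 + 5,880 = 99,380 kg.
Stage 1: m₀ = 99,380 kg, m_f = 99,380 − 74,900 = 24,480 kg; Δv = 362×9.80665×ln(4.06) = 3550.0×1.4011 ≈ 4974 m/s.
Stage 2: m₀ = 18,900 kg, m_f = 18,900 − 12,000 = 6,900 kg; Δv = 323×9.80665×ln(2.739) = 3167.5×1.0076 ≈ 3192 m/s.
Total Δv = 4974 + 3192 = 8166 m/s.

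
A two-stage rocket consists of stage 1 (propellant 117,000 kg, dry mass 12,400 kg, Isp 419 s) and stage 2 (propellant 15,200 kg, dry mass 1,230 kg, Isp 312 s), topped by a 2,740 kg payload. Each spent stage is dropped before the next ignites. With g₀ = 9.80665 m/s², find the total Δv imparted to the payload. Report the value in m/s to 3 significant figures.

Ignition mass of stage 1 = 117,000+12,400 + 15,200+1,230 + 2,740 = 148,570 kg.
Stage 1: m₀ = 148,570 kg, m_f = 148,570 − 117,000 = 31,570 kg; Δv = 419×9.80665×ln(4.706) = 4109.0×1.5488 ≈ 6364 m/s.
Stage 2: m₀ = 19,170 kg, m_f = 19,170 − 15,200 = 3,970 kg; Δv = 312×9.80665×ln(4.829) = 3059.7×1.5746 ≈ 4818 m/s.
Total Δv = 6364 + 4818 = 11182 m/s.

Δv ≈ 11200 m/s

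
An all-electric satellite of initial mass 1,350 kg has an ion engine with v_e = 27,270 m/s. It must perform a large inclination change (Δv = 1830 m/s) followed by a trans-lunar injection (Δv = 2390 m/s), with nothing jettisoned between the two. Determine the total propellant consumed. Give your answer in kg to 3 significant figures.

After the first burn: m = 1350 × exp(−1830/27270.0) = 1350 × 0.93510 = 1,262.39 kg.
After the second burn: m = 1,262.39 × exp(−2390/27270.0) = 1,262.39 × 0.91609 = 1,156.46 kg.
Total propellant = m₀ − m_final = 1350 − 1,156.46 = 193.54 kg.

total propellant consumed ≈ 194 kg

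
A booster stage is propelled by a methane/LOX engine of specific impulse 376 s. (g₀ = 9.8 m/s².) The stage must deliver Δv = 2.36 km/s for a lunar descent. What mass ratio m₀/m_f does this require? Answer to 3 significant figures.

v_e = Isp · g₀ = 376 × 9.8 = 3684.8 m/s.
Using Δv = v_e ln(m₀/m_f): m₀/m_f = exp(Δv / v_e) = exp(2360 / 3684.8) = exp(0.6405) = 1.8974.

mass ratio ≈ 1.90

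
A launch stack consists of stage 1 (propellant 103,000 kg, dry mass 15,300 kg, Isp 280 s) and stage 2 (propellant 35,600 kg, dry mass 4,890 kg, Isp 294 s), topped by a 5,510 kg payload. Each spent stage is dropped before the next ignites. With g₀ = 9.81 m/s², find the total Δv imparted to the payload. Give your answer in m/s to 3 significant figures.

Δv ≈ 7000 m/s

Ignition mass of stage 1 = 103,000+15,300 + 35,600+4,890 + 5,510 = 164,300 kg.
Stage 1: m₀ = 164,300 kg, m_f = 164,300 − 103,000 = 61,300 kg; Δv = 280×9.81×ln(2.68) = 2746.8×0.9859 ≈ 2708 m/s.
Stage 2: m₀ = 46,000 kg, m_f = 46,000 − 35,600 = 10,400 kg; Δv = 294×9.81×ln(4.423) = 2884.1×1.4868 ≈ 4288 m/s.
Total Δv = 2708 + 4288 = 6996 m/s.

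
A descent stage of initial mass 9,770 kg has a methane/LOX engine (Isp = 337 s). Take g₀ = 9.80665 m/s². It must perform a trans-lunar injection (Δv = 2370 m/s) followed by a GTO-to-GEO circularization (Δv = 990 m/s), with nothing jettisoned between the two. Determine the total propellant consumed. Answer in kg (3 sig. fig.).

total propellant consumed ≈ 6240 kg

v_e = Isp · g₀ = 337 × 9.80665 = 3304.8 m/s.
After the first burn: m = 9770 × exp(−2370/3304.8) = 9770 × 0.48815 = 4,769.23 kg.
After the second burn: m = 4,769.23 × exp(−990/3304.8) = 4,769.23 × 0.74114 = 3,534.67 kg.
Total propellant = m₀ − m_final = 9770 − 3,534.67 = 6,235.33 kg.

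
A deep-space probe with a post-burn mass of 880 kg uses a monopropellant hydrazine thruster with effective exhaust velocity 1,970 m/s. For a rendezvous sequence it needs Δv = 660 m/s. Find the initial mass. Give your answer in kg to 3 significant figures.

m₀/m_f = exp(Δv / v_e) = exp(660 / 1970.0) = exp(0.3350) = 1.3980.
m₀ = m_f × 1.3980 = 880 × 1.3980 = 1,230.24 kg.

initial mass ≈ 1230 kg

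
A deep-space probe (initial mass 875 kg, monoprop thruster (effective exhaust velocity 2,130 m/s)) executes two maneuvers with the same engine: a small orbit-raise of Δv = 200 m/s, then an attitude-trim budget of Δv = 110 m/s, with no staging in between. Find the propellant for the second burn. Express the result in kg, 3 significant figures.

propellant for the second burn ≈ 40.1 kg

After the first burn: m = 875 × exp(−200/2130.0) = 875 × 0.91038 = 796.583 kg.
After the second burn: m = 796.583 × exp(−110/2130.0) = 796.583 × 0.94967 = 756.491 kg.
Second-burn propellant = 796.583 − 756.491 = 40.092 kg.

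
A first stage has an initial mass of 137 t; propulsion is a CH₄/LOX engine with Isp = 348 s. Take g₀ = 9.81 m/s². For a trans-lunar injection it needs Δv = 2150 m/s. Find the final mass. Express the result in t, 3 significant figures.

v_e = Isp · g₀ = 348 × 9.81 = 3413.9 m/s.
Rocket equation: m₀/m_f = exp(Δv / v_e) = exp(2150 / 3413.9) = exp(0.6298) = 1.8772.
m_f = m₀ / 1.8772 = 137 / 1.8772 = 72.981 t.

final mass ≈ 73.0 t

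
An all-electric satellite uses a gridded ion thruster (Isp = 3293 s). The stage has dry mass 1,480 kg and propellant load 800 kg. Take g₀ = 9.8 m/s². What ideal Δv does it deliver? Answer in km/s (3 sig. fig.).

Δv ≈ 13.9 km/s

v_e = Isp · g₀ = 3293 × 9.8 = 32271.4 m/s.
m₀ = m_dry + m_prop = 1,480 + 800 = 2,280 kg.
Δv = v_e · ln(m₀/m_f) = 32271.4 × ln(1.541) = 32271.4 × 0.4321 ≈ 13945.5 m/s.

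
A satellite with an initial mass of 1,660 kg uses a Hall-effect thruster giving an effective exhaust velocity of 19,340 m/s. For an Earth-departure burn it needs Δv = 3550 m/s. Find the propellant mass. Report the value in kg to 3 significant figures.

propellant mass ≈ 278 kg

Using Δv = v_e ln(m₀/m_f): m₀/m_f = exp(Δv / v_e) = exp(3550 / 19340.0) = exp(0.1836) = 1.2015.
m_f = 1,660 / 1.2015 = 1,381.61 kg, so propellant = m₀ − m_f = 1,660 − 1,381.61 = 278.39 kg.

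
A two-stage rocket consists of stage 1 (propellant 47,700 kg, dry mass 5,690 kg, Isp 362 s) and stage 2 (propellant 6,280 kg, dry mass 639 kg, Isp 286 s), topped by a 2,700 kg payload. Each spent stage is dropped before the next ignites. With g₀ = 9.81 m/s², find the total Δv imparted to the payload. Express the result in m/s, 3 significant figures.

Δv ≈ 7990 m/s

Ignition mass of stage 1 = 47,700+5,690 + 6,280+639 + 2,700 = 63,009 kg.
Stage 1: m₀ = 63,009 kg, m_f = 63,009 − 47,700 = 15,309 kg; Δv = 362×9.81×ln(4.116) = 3551.2×1.4148 ≈ 5024 m/s.
Stage 2: m₀ = 9,619 kg, m_f = 9,619 − 6,280 = 3,339 kg; Δv = 286×9.81×ln(2.881) = 2805.7×1.0581 ≈ 2969 m/s.
Total Δv = 5024 + 2969 = 7993 m/s.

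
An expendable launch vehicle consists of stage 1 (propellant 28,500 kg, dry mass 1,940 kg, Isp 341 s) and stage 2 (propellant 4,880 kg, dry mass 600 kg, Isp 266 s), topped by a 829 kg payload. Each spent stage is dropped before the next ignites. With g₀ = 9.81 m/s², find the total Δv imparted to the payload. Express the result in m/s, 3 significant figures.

Ignition mass of stage 1 = 28,500+1,940 + 4,880+600 + 829 = 36,749 kg.
Stage 1: m₀ = 36,749 kg, m_f = 36,749 − 28,500 = 8,249 kg; Δv = 341×9.81×ln(4.455) = 3345.2×1.4940 ≈ 4998 m/s.
Stage 2: m₀ = 6,309 kg, m_f = 6,309 − 4,880 = 1,429 kg; Δv = 266×9.81×ln(4.415) = 2609.5×1.4850 ≈ 3875 m/s.
Total Δv = 4998 + 3875 = 8873 m/s.

Δv ≈ 8870 m/s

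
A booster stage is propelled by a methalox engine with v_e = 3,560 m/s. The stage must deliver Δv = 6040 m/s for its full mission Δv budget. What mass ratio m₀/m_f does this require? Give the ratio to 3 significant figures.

From the ideal rocket equation, m₀/m_f = exp(Δv / v_e) = exp(6040 / 3560.0) = exp(1.6966) = 5.4555.

mass ratio ≈ 5.46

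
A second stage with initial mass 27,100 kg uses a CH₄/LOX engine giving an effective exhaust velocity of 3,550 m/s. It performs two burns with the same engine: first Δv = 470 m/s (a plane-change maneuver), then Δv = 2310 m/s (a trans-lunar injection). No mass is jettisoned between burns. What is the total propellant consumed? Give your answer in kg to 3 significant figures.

After the first burn: m = 27100 × exp(−470/3550.0) = 27100 × 0.87600 = 23,739.6 kg.
After the second burn: m = 23,739.6 × exp(−2310/3550.0) = 23,739.6 × 0.52168 = 12,384.5 kg.
Total propellant = m₀ − m_final = 27100 − 12,384.5 = 14,715.5 kg.

total propellant consumed ≈ 14700 kg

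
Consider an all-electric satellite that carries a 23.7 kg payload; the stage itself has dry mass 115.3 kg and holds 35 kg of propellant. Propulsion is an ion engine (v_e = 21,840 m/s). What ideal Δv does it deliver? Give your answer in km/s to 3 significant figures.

Δv ≈ 4.90 km/s

m₀ = payload + dry + propellant = 23.7 + 115.3 + 35 = 174 kg.
m_f = payload + dry = 23.7 + 115.3 = 139 kg.
Δv = v_e · ln(m₀/m_f) = 21840.0 × ln(1.252) = 21840.0 × 0.2246 ≈ 4904.9 m/s.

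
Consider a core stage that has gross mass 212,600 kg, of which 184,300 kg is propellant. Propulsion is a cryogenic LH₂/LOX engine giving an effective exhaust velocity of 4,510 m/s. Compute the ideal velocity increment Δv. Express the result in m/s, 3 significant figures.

Δv ≈ 9090 m/s

m_f = m₀ − m_prop = 212,600 − 184,300 = 28,300 kg.
Δv = v_e · ln(m₀/m_f) = 4510.0 × ln(7.512) = 4510.0 × 2.0166 ≈ 9094.6 m/s.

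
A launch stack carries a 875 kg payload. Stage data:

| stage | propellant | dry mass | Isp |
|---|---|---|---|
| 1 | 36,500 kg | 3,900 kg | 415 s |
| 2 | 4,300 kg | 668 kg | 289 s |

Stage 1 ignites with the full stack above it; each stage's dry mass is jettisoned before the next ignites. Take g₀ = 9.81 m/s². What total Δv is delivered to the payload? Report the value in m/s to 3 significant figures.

Δv ≈ 10100 m/s

Ignition mass of stage 1 = 36,500+3,900 + 4,300+668 + 875 = 46,243 kg.
Stage 1: m₀ = 46,243 kg, m_f = 46,243 − 36,500 = 9,743 kg; Δv = 415×9.81×ln(4.746) = 4071.2×1.5574 ≈ 6340 m/s.
Stage 2: m₀ = 5,843 kg, m_f = 5,843 − 4,300 = 1,543 kg; Δv = 289×9.81×ln(3.787) = 2835.1×1.3315 ≈ 3775 m/s.
Total Δv = 6340 + 3775 = 10115 m/s.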